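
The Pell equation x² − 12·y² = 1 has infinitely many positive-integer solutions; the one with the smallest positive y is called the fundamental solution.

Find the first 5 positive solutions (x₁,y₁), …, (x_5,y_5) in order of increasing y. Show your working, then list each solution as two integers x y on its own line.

√12 = [3; 2,6, …], period ℓ=2 (even) → k=1
k=0  a_k=3  p_k/q_k = 3/1
k=1  a_k=2  p_k/q_k = 7/2
→ (7, 2).  Check: 7²=49, 12·2²=48, difference 1.
n=2: (7,2)∘(7,2) = (7·7+12·2·2, 7·2+2·7) = (97,28)
n=3: (97,28)∘(7,2) = (7·97+12·2·28, 7·28+2·97) = (1351,390)
n=4: (1351,390)∘(7,2) = (7·1351+12·2·390, 7·390+2·1351) = (18817,5432)
n=5: (18817,5432)∘(7,2) = (7·18817+12·2·5432, 7·5432+2·18817) = (262087,75658)

7 2
97 28
1351 390
18817 5432
262087 75658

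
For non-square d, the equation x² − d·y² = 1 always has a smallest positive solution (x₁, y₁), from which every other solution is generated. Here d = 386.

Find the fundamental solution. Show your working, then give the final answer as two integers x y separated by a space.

√386 → a₀=19, period (1,1,1,4,1,18,1,4,1,1,1,38); ℓ=12 even so k=11
step 0: (19, 1)  from 19·(1,0) + (0,1)
step 1: (20, 1)  from 1·(19,1) + (1,0)
…
step 3: (59, 3)  from 1·(39,2) + (20,1)
step 4: (275, 14)  from 4·(59,3) + (39,2)
step 5: (334, 17)  from 1·(275,14) + (59,3)
step 6: (6287, 320)  from 18·(334,17) + (275,14)
step 7: (6621, 337)  from 1·(6287,320) + (334,17)
step 8: (32771, 1668)  from 4·(6621,337) + (6287,320)
step 9: (39392, 2005)  from 1·(32771,1668) + (6621,337)
step 10: (72163, 3673)  from 1·(39392,2005) + (32771,1668)
step 11: (111555, 5678)  from 1·(72163,3673) + (39392,2005)
fundamental: x₁=111555, y₁=5678  (since 12444518025 − 386·32239684 = 1)

111555 5678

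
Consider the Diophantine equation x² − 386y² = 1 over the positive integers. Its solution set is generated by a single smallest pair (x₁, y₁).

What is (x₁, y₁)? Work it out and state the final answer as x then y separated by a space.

d=386: √d = [19; 1,1,1,4,1,18,1,4,1,1,1,38] (ℓ=12, even), read p_11/q_11
i=0: a=19 ⇒ p=19, q=1
…
i=2: a=1 ⇒ p=39, q=2
i=3: a=1 ⇒ p=59, q=3
i=4: a=4 ⇒ p=275, q=14
i=5: a=1 ⇒ p=334, q=17
…
i=7: a=1 ⇒ p=6621, q=337
i=8: a=4 ⇒ p=32771, q=1668
i=9: a=1 ⇒ p=39392, q=2005
i=10: a=1 ⇒ p=72163, q=3673
i=11: a=1 ⇒ p=111555, q=5678
(x₁, y₁) = (111555, 5678);  111555² − 386·5678² = 1 ✓

111555 5678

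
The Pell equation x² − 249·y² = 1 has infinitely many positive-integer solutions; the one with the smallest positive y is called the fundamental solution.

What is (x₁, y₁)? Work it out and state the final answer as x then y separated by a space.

√249 = [15; 1,3,1,1,5,…,3,1,30, …], period ℓ=16 (even) → k=15
a_0=15:  p_0=15·1+0=15,  q_0=15·0+1=1
a_1=1:  p_1=1·15+1=16,  q_1=1·1+0=1
…
a_3=1:  p_3=1·63+16=79,  q_3=1·4+1=5
…
a_11=5:  p_11=5·150586+113835=866765,  q_11=5·9543+7214=54929
…
a_14=3:  p_14=3·1884116+1017351=6669699,  q_14=3·119401+64472=422675
a_15=1:  p_15=1·6669699+1884116=8553815,  q_15=1·422675+119401=542076
fundamental: x₁=8553815, y₁=542076  (since 73167751054225 − 249·293846389776 = 1)

8553815 542076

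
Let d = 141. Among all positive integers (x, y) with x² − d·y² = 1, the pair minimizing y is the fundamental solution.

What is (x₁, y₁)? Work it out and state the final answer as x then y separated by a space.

[11; 1,6,1,22] for √141; ℓ=4 ⇒ convergent index 3
k=0  a_k=11  p_k/q_k = 11/1
…
k=2  a_k=6  p_k/q_k = 83/7
k=3  a_k=1  p_k/q_k = 95/8
(x₁, y₁) = (95, 8);  95² − 141·8² = 1 ✓

95 8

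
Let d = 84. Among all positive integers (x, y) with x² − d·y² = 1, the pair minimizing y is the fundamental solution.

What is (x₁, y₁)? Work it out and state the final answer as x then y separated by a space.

55 6

√84 = [9; 6,18, …], period ℓ=2 (even) → k=1
i=0: a=9 ⇒ p=9, q=1
i=1: a=6 ⇒ p=55, q=6
→ (55, 6).  Check: 55²=3025, 84·6²=3024, difference 1.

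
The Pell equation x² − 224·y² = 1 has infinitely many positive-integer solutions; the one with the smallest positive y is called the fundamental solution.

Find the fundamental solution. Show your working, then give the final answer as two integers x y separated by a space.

15 1

d=224: √d = [14; 1,28] (ℓ=2, even), read p_1/q_1
a_0=14:  p_0=14·1+0=14,  q_0=14·0+1=1
a_1=1:  p_1=1·14+1=15,  q_1=1·1+0=1
fundamental: x₁=15, y₁=1  (since 225 − 224·1 = 1)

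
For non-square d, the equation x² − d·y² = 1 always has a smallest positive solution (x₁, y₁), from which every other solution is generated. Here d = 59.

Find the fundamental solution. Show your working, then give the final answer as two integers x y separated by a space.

530 69

[7; 1,2,7,2,1,14] for √59; ℓ=6 ⇒ convergent index 5
a_0=7:  p_0=7·1+0=7,  q_0=7·0+1=1
…
a_2=2:  p_2=2·8+7=23,  q_2=2·1+1=3
…
a_4=2:  p_4=2·169+23=361,  q_4=2·22+3=47
a_5=1:  p_5=1·361+169=530,  q_5=1·47+22=69
→ (530, 69).  Check: 530²=280900, 59·69²=280899, difference 1.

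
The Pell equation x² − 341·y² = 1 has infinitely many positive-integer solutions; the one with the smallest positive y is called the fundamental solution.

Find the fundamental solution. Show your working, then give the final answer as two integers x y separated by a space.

d=341: √d = [18; 2,6,1,8,2,…,6,2,36] (ℓ=14, even), read p_13/q_13
step 0: (18, 1)  from 18·(1,0) + (0,1)
step 1: (37, 2)  from 2·(18,1) + (1,0)
…
step 3: (277, 15)  from 1·(240,13) + (37,2)
…
step 5: (5189, 281)  from 2·(2456,133) + (277,15)
step 6: (7645, 414)  from 1·(5189,281) + (2456,133)
…
step 8: (28124, 1523)  from 1·(20479,1109) + (7645,414)
step 9: (76727, 4155)  from 2·(28124,1523) + (20479,1109)
step 10: (641940, 34763)  from 8·(76727,4155) + (28124,1523)
…
step 12: (4953942, 268271)  from 6·(718667,38918) + (641940,34763)
step 13: (10626551, 575460)  from 2·(4953942,268271) + (718667,38918)
(x₁, y₁) = (10626551, 575460);  10626551² − 341·575460² = 1 ✓

10626551 575460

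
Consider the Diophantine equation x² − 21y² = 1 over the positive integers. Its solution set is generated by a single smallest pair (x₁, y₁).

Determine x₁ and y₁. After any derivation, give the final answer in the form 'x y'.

√21 = [4; 1,1,2,1,1,8, …], period ℓ=6 (even) → k=5
step 0: (4, 1)  from 4·(1,0) + (0,1)
step 1: (5, 1)  from 1·(4,1) + (1,0)
step 2: (9, 2)  from 1·(5,1) + (4,1)
step 3: (23, 5)  from 2·(9,2) + (5,1)
step 4: (32, 7)  from 1·(23,5) + (9,2)
step 5: (55, 12)  from 1·(32,7) + (23,5)
→ (55, 12).  Check: 55²=3025, 21·12²=3024, difference 1.

55 12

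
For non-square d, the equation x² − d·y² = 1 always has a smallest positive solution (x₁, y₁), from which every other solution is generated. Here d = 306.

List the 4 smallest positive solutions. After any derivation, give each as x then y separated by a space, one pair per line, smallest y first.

35 2
2449 140
171395 9798
11995201 685720

[17; 2,34] for √306; ℓ=2 ⇒ convergent index 1
i=0: a=17 ⇒ p=17, q=1
i=1: a=2 ⇒ p=35, q=2
→ (35, 2).  Check: 35²=1225, 306·2²=1224, difference 1.
n=2: (35,2)∘(35,2) = (35·35+306·2·2, 35·2+2·35) = (2449,140)
n=3: (2449,140)∘(35,2) = (35·2449+306·2·140, 35·140+2·2449) = (171395,9798)
n=4: (171395,9798)∘(35,2) = (35·171395+306·2·9798, 35·9798+2·171395) = (11995201,685720)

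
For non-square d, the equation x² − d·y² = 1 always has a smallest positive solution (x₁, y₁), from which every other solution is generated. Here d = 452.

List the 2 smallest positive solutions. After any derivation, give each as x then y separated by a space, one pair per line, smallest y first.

1204353 56648
2900932297217 136448377488

√452 = [21; 3,1,5,3,10,3,5,1,3,42, …], period ℓ=10 (even) → k=9
k=0  a_k=21  p_k/q_k = 21/1
k=1  a_k=3  p_k/q_k = 64/3
…
k=4  a_k=3  p_k/q_k = 1552/73
…
k=6  a_k=3  p_k/q_k = 49579/2332
…
k=8  a_k=1  p_k/q_k = 313483/14745
k=9  a_k=3  p_k/q_k = 1204353/56648
(x₁, y₁) = (1204353, 56648);  1204353² − 452·56648² = 1 ✓
(x_2, y_2) = (1204353·1204353 + 452·56648·56648, 1204353·56648 + 56648·1204353) = (2900932297217, 136448377488)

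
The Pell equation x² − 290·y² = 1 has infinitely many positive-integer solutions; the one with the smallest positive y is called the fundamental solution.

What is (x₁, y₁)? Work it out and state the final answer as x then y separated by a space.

[17; 34] for √290; ℓ=1 ⇒ convergent index 1
a_0=17:  p_0=17·1+0=17,  q_0=17·0+1=1
a_1=34:  p_1=34·17+1=579,  q_1=34·1+0=34
→ (579, 34).  Check: 579²=335241, 290·34²=335240, difference 1.

579 34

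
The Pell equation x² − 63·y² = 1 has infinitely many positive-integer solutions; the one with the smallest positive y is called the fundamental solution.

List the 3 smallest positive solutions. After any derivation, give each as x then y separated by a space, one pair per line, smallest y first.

8 1
127 16
2024 255

√63 → a₀=7, period (1,14); ℓ=2 even so k=1
step 0: (7, 1)  from 7·(1,0) + (0,1)
step 1: (8, 1)  from 1·(7,1) + (1,0)
fundamental: x₁=8, y₁=1  (since 64 − 63·1 = 1)
k=2:  x_2 = 8·8+63·1·1 = 127,  y_2 = 8·1+1·8 = 16
k=3:  x_3 = 8·127+63·1·16 = 2024,  y_3 = 8·16+1·127 = 255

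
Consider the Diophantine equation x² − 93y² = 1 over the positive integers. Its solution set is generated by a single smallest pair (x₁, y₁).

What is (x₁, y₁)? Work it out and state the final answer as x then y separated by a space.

[9; 1,1,1,4,6,4,1,1,1,18] for √93; ℓ=10 ⇒ convergent index 9
k=0  a_k=9  p_k/q_k = 9/1
…
k=4  a_k=4  p_k/q_k = 135/14
…
k=8  a_k=1  p_k/q_k = 7821/811
k=9  a_k=1  p_k/q_k = 12151/1260
fundamental: x₁=12151, y₁=1260  (since 147646801 − 93·1587600 = 1)

12151 1260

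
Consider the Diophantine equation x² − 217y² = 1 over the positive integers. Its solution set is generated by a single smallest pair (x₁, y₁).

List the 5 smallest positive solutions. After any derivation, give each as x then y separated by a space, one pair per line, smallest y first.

√217 = [14; 1,2,1,2,1,…,2,1,28, …], period ℓ=16 (even) → k=15
a_0=14:  p_0=14·1+0=14,  q_0=14·0+1=1
…
a_2=2:  p_2=2·15+14=44,  q_2=2·1+1=3
a_3=1:  p_3=1·44+15=59,  q_3=1·3+1=4
a_4=2:  p_4=2·59+44=162,  q_4=2·4+3=11
a_5=1:  p_5=1·162+59=221,  q_5=1·11+4=15
a_6=1:  p_6=1·221+162=383,  q_6=1·15+11=26
a_7=9:  p_7=9·383+221=3668,  q_7=9·26+15=249
a_8=4:  p_8=4·3668+383=15055,  q_8=4·249+26=1022
a_9=9:  p_9=9·15055+3668=139163,  q_9=9·1022+249=9447
a_10=1:  p_10=1·139163+15055=154218,  q_10=1·9447+1022=10469
a_11=1:  p_11=1·154218+139163=293381,  q_11=1·10469+9447=19916
a_12=2:  p_12=2·293381+154218=740980,  q_12=2·19916+10469=50301
a_13=1:  p_13=1·740980+293381=1034361,  q_13=1·50301+19916=70217
a_14=2:  p_14=2·1034361+740980=2809702,  q_14=2·70217+50301=190735
a_15=1:  p_15=1·2809702+1034361=3844063,  q_15=1·190735+70217=260952
→ (3844063, 260952).  Check: 3844063²=14776820347969, 217·260952²=14776820347968, difference 1.
n=2: (3844063,260952)∘(3844063,260952) = (3844063·3844063+217·260952·260952, 3844063·260952+260952·3844063) = (29553640695937,2006231855952)
n=3: (29553640695937,2006231855952)∘(3844063,260952) = (3844063·29553640695937+217·260952·2006231855952, 3844063·2006231855952+260952·29553640695937) = (227212113429087499999,15424163293772565000)
n=4: (227212113429087499999,15424163293772565000)∘(3844063,260952) = (3844063·227212113429087499999+217·260952·15424163293772565000, 3844063·15424163293772565000+260952·227212113429087499999) = (1746835356769087211376615937,118582910847096488831334048)
n=5: (1746835356769087211376615937,118582910847096488831334048)∘(3844063,260952) = (3844063·1746835356769087211376615937+217·260952·118582910847096488831334048, 3844063·118582910847096488831334048+260952·1746835356769087211376615937) = (13429890324095468173938627689764063,911680360039229116129595136549048)

3844063 260952
29553640695937 2006231855952
227212113429087499999 15424163293772565000
1746835356769087211376615937 118582910847096488831334048
13429890324095468173938627689764063 911680360039229116129595136549048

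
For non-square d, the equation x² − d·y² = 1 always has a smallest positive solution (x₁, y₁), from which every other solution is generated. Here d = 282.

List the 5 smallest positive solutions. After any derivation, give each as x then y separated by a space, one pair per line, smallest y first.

√282 → a₀=16, period (1,3,1,4,1,3,1,32); ℓ=8 even so k=7
a_0=16:  p_0=16·1+0=16,  q_0=16·0+1=1
…
a_6=3:  p_6=3·487+403=1864,  q_6=3·29+24=111
a_7=1:  p_7=1·1864+487=2351,  q_7=1·111+29=140
fundamental: x₁=2351, y₁=140  (since 5527201 − 282·19600 = 1)
n=2: (2351,140)∘(2351,140) = (2351·2351+282·140·140, 2351·140+140·2351) = (11054401,658280)
n=3: (11054401,658280)∘(2351,140) = (2351·11054401+282·140·658280, 2351·658280+140·11054401) = (51977791151,3095232420)
n=4: (51977791151,3095232420)∘(2351,140) = (2351·51977791151+282·140·3095232420, 2351·3095232420+140·51977791151) = (244399562937601,14553782180560)
n=5: (244399562937601,14553782180560)∘(2351,140) = (2351·244399562937601+282·140·14553782180560, 2351·14553782180560+140·244399562937601) = (1149166692954808751,68431880717760700)

2351 140
11054401 658280
51977791151 3095232420
244399562937601 14553782180560
1149166692954808751 68431880717760700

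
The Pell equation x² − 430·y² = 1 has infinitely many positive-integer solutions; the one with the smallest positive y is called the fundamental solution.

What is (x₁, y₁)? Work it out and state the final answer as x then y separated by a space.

2862251 138030

√430 = [20; 1,2,1,3,1,…,2,1,40, …], period ℓ=14 (even) → k=13
step 0: (20, 1)  from 20·(1,0) + (0,1)
step 1: (21, 1)  from 1·(20,1) + (1,0)
…
step 3: (83, 4)  from 1·(62,3) + (21,1)
step 4: (311, 15)  from 3·(83,4) + (62,3)
…
step 7: (21794, 1051)  from 8·(2675,129) + (394,19)
step 8: (133439, 6435)  from 6·(21794,1051) + (2675,129)
…
step 11: (754371, 36379)  from 1·(599138,28893) + (155233,7486)
step 12: (2107880, 101651)  from 2·(754371,36379) + (599138,28893)
step 13: (2862251, 138030)  from 1·(2107880,101651) + (754371,36379)
(x₁, y₁) = (2862251, 138030);  2862251² − 430·138030² = 1 ✓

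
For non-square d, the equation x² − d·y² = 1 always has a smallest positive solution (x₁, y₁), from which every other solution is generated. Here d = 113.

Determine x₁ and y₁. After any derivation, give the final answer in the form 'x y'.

√113 = [10; 1,1,1,2,2,1,1,1,20, …], period ℓ=9 (odd) → k=17
a_0=10:  p_0=10·1+0=10,  q_0=10·0+1=1
…
a_2=1:  p_2=1·11+10=21,  q_2=1·1+1=2
a_3=1:  p_3=1·21+11=32,  q_3=1·2+1=3
…
a_5=2:  p_5=2·85+32=202,  q_5=2·8+3=19
…
a_7=1:  p_7=1·287+202=489,  q_7=1·27+19=46
…
a_9=20:  p_9=20·776+489=16009,  q_9=20·73+46=1506
a_10=1:  p_10=1·16009+776=16785,  q_10=1·1506+73=1579
a_11=1:  p_11=1·16785+16009=32794,  q_11=1·1579+1506=3085
a_12=1:  p_12=1·32794+16785=49579,  q_12=1·3085+1579=4664
…
a_15=1:  p_15=1·313483+131952=445435,  q_15=1·29490+12413=41903
a_16=1:  p_16=1·445435+313483=758918,  q_16=1·41903+29490=71393
a_17=1:  p_17=1·758918+445435=1204353,  q_17=1·71393+41903=113296
fundamental: x₁=1204353, y₁=113296  (since 1450466148609 − 113·12835983616 = 1)

1204353 113296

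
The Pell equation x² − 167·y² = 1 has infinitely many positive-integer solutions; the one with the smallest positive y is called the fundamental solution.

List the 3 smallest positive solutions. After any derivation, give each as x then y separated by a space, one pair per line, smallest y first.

√167 → a₀=12, period (1,11,1,24); ℓ=4 even so k=3
i=0: a=12 ⇒ p=12, q=1
i=1: a=1 ⇒ p=13, q=1
i=2: a=11 ⇒ p=155, q=12
i=3: a=1 ⇒ p=168, q=13
(x₁, y₁) = (168, 13);  168² − 167·13² = 1 ✓
(168+13√167)^2 = 56447 + 4368√167
(168+13√167)^3 = 18966024 + 1467635√167

168 13
56447 4368
18966024 1467635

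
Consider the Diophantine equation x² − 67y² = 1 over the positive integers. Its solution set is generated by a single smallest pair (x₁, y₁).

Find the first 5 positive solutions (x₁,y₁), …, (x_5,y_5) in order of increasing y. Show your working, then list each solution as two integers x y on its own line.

d=67: √d = [8; 5,2,1,1,7,1,1,2,5,16] (ℓ=10, even), read p_9/q_9
k=0  a_k=8  p_k/q_k = 8/1
…
k=3  a_k=1  p_k/q_k = 131/16
…
k=8  a_k=2  p_k/q_k = 9053/1106
k=9  a_k=5  p_k/q_k = 48842/5967
→ (48842, 5967).  Check: 48842²=2385540964, 67·5967²=2385540963, difference 1.
(x_2, y_2) = (48842·48842 + 67·5967·5967, 48842·5967 + 5967·48842) = (4771081927, 582880428)
(x_3, y_3) = (48842·4771081927 + 67·5967·582880428, 48842·582880428 + 5967·4771081927) = (466058366908226, 56938091722785)
(x_4, y_4) = (48842·466058366908226 + 67·5967·56938091722785, 48842·56938091722785 + 5967·466058366908226) = (45526445508292066657, 5561940551265649512)
(x_5, y_5) = (48842·45526445508292066657 + 67·5967·5561940551265649512, 48842·5561940551265649512 + 5967·45526445508292066657) = (4447205302565943872414162, 543312600752895615207423)

48842 5967
4771081927 582880428
466058366908226 56938091722785
45526445508292066657 5561940551265649512
4447205302565943872414162 543312600752895615207423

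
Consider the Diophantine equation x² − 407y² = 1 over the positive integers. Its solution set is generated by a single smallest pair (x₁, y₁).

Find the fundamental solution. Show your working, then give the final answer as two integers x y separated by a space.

2663 132

[20; 5,1,2,1,5,40] for √407; ℓ=6 ⇒ convergent index 5
i=0: a=20 ⇒ p=20, q=1
…
i=2: a=1 ⇒ p=121, q=6
…
i=4: a=1 ⇒ p=464, q=23
i=5: a=5 ⇒ p=2663, q=132
fundamental: x₁=2663, y₁=132  (since 7091569 − 407·17424 = 1)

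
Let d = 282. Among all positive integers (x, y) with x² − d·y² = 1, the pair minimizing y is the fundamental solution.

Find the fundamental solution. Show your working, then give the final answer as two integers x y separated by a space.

[16; 1,3,1,4,1,3,1,32] for √282; ℓ=8 ⇒ convergent index 7
step 0: (16, 1)  from 16·(1,0) + (0,1)
step 1: (17, 1)  from 1·(16,1) + (1,0)
step 2: (67, 4)  from 3·(17,1) + (16,1)
step 3: (84, 5)  from 1·(67,4) + (17,1)
step 4: (403, 24)  from 4·(84,5) + (67,4)
…
step 6: (1864, 111)  from 3·(487,29) + (403,24)
step 7: (2351, 140)  from 1·(1864,111) + (487,29)
fundamental: x₁=2351, y₁=140  (since 5527201 − 282·19600 = 1)

2351 140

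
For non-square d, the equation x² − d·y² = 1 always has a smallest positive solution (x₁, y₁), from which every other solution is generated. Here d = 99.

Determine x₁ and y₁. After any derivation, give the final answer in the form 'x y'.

[9; 1,18] for √99; ℓ=2 ⇒ convergent index 1
step 0: (9, 1)  from 9·(1,0) + (0,1)
step 1: (10, 1)  from 1·(9,1) + (1,0)
→ (10, 1).  Check: 10²=100, 99·1²=99, difference 1.

10 1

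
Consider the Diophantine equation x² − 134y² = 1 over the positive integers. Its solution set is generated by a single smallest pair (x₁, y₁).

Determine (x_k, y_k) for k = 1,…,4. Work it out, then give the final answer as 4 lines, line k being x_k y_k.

√134 = [11; 1,1,2,1,3,…,1,1,22, …], period ℓ=14 (even) → k=13
k=0  a_k=11  p_k/q_k = 11/1
…
k=2  a_k=1  p_k/q_k = 23/2
…
k=4  a_k=1  p_k/q_k = 81/7
…
k=6  a_k=1  p_k/q_k = 382/33
k=7  a_k=10  p_k/q_k = 4121/356
k=8  a_k=1  p_k/q_k = 4503/389
k=9  a_k=3  p_k/q_k = 17630/1523
k=10  a_k=1  p_k/q_k = 22133/1912
k=11  a_k=2  p_k/q_k = 61896/5347
k=12  a_k=1  p_k/q_k = 84029/7259
k=13  a_k=1  p_k/q_k = 145925/12606
fundamental: x₁=145925, y₁=12606  (since 21294105625 − 134·158911236 = 1)
n=2: (145925,12606)∘(145925,12606) = (145925·145925+134·12606·12606, 145925·12606+12606·145925) = (42588211249,3679061100)
n=3: (42588211249,3679061100)∘(145925,12606) = (145925·42588211249+134·12606·3679061100, 145925·3679061100+12606·42588211249) = (12429369452874725,1073733982022394)
n=4: (12429369452874725,1073733982022394)∘(145925,12606) = (145925·12429369452874725+134·12606·1073733982022394, 145925·1073733982022394+12606·12429369452874725) = (3627511474778900280001,313369262649556627800)

145925 12606
42588211249 3679061100
12429369452874725 1073733982022394
3627511474778900280001 313369262649556627800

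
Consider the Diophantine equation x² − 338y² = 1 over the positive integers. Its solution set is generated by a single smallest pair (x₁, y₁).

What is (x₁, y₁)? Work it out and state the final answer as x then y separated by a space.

[18; 2,1,1,2,36] for √338; ℓ=5 ⇒ convergent index 9
i=0: a=18 ⇒ p=18, q=1
i=1: a=2 ⇒ p=37, q=2
i=2: a=1 ⇒ p=55, q=3
i=3: a=1 ⇒ p=92, q=5
i=4: a=2 ⇒ p=239, q=13
i=5: a=36 ⇒ p=8696, q=473
i=6: a=2 ⇒ p=17631, q=959
i=7: a=1 ⇒ p=26327, q=1432
i=8: a=1 ⇒ p=43958, q=2391
i=9: a=2 ⇒ p=114243, q=6214
(x₁, y₁) = (114243, 6214);  114243² − 338·6214² = 1 ✓

114243 6214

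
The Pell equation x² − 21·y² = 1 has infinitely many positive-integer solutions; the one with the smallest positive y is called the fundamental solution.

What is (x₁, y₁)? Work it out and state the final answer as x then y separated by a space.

√21 → a₀=4, period (1,1,2,1,1,8); ℓ=6 even so k=5
i=0: a=4 ⇒ p=4, q=1
i=1: a=1 ⇒ p=5, q=1
i=2: a=1 ⇒ p=9, q=2
i=3: a=2 ⇒ p=23, q=5
i=4: a=1 ⇒ p=32, q=7
i=5: a=1 ⇒ p=55, q=12
→ (55, 12).  Check: 55²=3025, 21·12²=3024, difference 1.

55 12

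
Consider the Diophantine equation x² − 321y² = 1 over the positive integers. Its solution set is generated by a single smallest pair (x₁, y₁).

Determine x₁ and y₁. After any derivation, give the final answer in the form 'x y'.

d=321: √d = [17; 1,10,1,34] (ℓ=4, even), read p_3/q_3
i=0: a=17 ⇒ p=17, q=1
i=1: a=1 ⇒ p=18, q=1
i=2: a=10 ⇒ p=197, q=11
i=3: a=1 ⇒ p=215, q=12
(x₁, y₁) = (215, 12);  215² − 321·12² = 1 ✓

215 12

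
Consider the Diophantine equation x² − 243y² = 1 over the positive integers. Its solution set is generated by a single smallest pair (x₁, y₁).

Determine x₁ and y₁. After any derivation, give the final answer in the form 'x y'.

√243 = [15; 1,1,2,3,15,3,2,1,1,30, …], period ℓ=10 (even) → k=9
step 0: (15, 1)  from 15·(1,0) + (0,1)
step 1: (16, 1)  from 1·(15,1) + (1,0)
step 2: (31, 2)  from 1·(16,1) + (15,1)
step 3: (78, 5)  from 2·(31,2) + (16,1)
step 4: (265, 17)  from 3·(78,5) + (31,2)
step 5: (4053, 260)  from 15·(265,17) + (78,5)
…
step 7: (28901, 1854)  from 2·(12424,797) + (4053,260)
step 8: (41325, 2651)  from 1·(28901,1854) + (12424,797)
step 9: (70226, 4505)  from 1·(41325,2651) + (28901,1854)
→ (70226, 4505).  Check: 70226²=4931691076, 243·4505²=4931691075, difference 1.

70226 4505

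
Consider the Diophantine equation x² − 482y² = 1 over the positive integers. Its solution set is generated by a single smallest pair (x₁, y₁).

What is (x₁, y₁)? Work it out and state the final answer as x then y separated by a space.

√482 → a₀=21, period (1,20,1,42); ℓ=4 even so k=3
step 0: (21, 1)  from 21·(1,0) + (0,1)
step 1: (22, 1)  from 1·(21,1) + (1,0)
step 2: (461, 21)  from 20·(22,1) + (21,1)
step 3: (483, 22)  from 1·(461,21) + (22,1)
fundamental: x₁=483, y₁=22  (since 233289 − 482·484 = 1)

483 22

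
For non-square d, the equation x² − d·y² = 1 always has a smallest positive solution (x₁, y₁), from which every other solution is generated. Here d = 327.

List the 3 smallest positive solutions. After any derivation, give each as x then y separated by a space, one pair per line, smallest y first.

d=327: √d = [18; 12,36] (ℓ=2, even), read p_1/q_1
i=0: a=18 ⇒ p=18, q=1
i=1: a=12 ⇒ p=217, q=12
(x₁, y₁) = (217, 12);  217² − 327·12² = 1 ✓
(217+12√327)^2 = 94177 + 5208√327
(217+12√327)^3 = 40872601 + 2260260√327

217 12
94177 5208
40872601 2260260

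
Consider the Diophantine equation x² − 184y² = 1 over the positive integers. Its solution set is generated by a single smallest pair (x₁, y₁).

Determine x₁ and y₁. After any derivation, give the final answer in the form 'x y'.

√184 = [13; 1,1,3,2,1,2,1,2,3,1,1,26, …], period ℓ=12 (even) → k=11
a_0=13:  p_0=13·1+0=13,  q_0=13·0+1=1
a_1=1:  p_1=1·13+1=14,  q_1=1·1+0=1
a_2=1:  p_2=1·14+13=27,  q_2=1·1+1=2
a_3=3:  p_3=3·27+14=95,  q_3=3·2+1=7
a_4=2:  p_4=2·95+27=217,  q_4=2·7+2=16
a_5=1:  p_5=1·217+95=312,  q_5=1·16+7=23
a_6=2:  p_6=2·312+217=841,  q_6=2·23+16=62
a_7=1:  p_7=1·841+312=1153,  q_7=1·62+23=85
…
a_10=1:  p_10=1·10594+3147=13741,  q_10=1·781+232=1013
a_11=1:  p_11=1·13741+10594=24335,  q_11=1·1013+781=1794
fundamental: x₁=24335, y₁=1794  (since 592192225 − 184·3218436 = 1)

24335 1794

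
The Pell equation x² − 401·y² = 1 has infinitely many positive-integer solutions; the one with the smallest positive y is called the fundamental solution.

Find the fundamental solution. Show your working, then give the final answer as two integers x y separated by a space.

801 40

√401 → a₀=20, period (40); ℓ=1 odd so k=1
step 0: (20, 1)  from 20·(1,0) + (0,1)
step 1: (801, 40)  from 40·(20,1) + (1,0)
fundamental: x₁=801, y₁=40  (since 641601 − 401·1600 = 1)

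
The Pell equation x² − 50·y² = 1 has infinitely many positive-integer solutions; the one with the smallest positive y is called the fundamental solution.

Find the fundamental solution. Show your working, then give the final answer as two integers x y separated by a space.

√50 = [7; 14, …], period ℓ=1 (odd) → k=1
a_0=7:  p_0=7·1+0=7,  q_0=7·0+1=1
a_1=14:  p_1=14·7+1=99,  q_1=14·1+0=14
fundamental: x₁=99, y₁=14  (since 9801 − 50·196 = 1)

99 14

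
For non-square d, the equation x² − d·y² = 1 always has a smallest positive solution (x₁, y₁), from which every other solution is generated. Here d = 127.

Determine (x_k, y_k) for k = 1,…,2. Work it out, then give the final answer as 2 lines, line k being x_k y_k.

4730624 419775
44757606858751 3971595379200

d=127: √d = [11; 3,1,2,2,7,11,7,2,2,1,3,22] (ℓ=12, even), read p_11/q_11
a_0=11:  p_0=11·1+0=11,  q_0=11·0+1=1
…
a_3=2:  p_3=2·45+34=124,  q_3=2·4+3=11
a_4=2:  p_4=2·124+45=293,  q_4=2·11+4=26
…
a_10=1:  p_10=1·906941+367620=1274561,  q_10=1·80478+32621=113099
a_11=3:  p_11=3·1274561+906941=4730624,  q_11=3·113099+80478=419775
(x₁, y₁) = (4730624, 419775);  4730624² − 127·419775² = 1 ✓
(4730624+419775√127)^2 = 44757606858751 + 3971595379200√127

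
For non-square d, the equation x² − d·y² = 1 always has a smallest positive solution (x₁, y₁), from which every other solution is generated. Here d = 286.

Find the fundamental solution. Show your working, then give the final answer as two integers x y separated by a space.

√286 = [16; 1,10,3,3,2,3,3,10,1,32, …], period ℓ=10 (even) → k=9
a_0=16:  p_0=16·1+0=16,  q_0=16·0+1=1
…
a_2=10:  p_2=10·17+16=186,  q_2=10·1+1=11
a_3=3:  p_3=3·186+17=575,  q_3=3·11+1=34
a_4=3:  p_4=3·575+186=1911,  q_4=3·34+11=113
a_5=2:  p_5=2·1911+575=4397,  q_5=2·113+34=260
…
a_8=10:  p_8=10·49703+15102=512132,  q_8=10·2939+893=30283
a_9=1:  p_9=1·512132+49703=561835,  q_9=1·30283+2939=33222
(x₁, y₁) = (561835, 33222);  561835² − 286·33222² = 1 ✓

561835 33222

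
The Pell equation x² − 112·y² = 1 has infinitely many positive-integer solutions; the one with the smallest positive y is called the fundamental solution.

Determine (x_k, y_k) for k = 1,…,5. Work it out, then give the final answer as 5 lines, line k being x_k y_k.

d=112: √d = [10; 1,1,2,1,1,20] (ℓ=6, even), read p_5/q_5
k=0  a_k=10  p_k/q_k = 10/1
…
k=4  a_k=1  p_k/q_k = 74/7
k=5  a_k=1  p_k/q_k = 127/12
→ (127, 12).  Check: 127²=16129, 112·12²=16128, difference 1.
n=2: (127,12)∘(127,12) = (127·127+112·12·12, 127·12+12·127) = (32257,3048)
n=3: (32257,3048)∘(127,12) = (127·32257+112·12·3048, 127·3048+12·32257) = (8193151,774180)
n=4: (8193151,774180)∘(127,12) = (127·8193151+112·12·774180, 127·774180+12·8193151) = (2081028097,196638672)
n=5: (2081028097,196638672)∘(127,12) = (127·2081028097+112·12·196638672, 127·196638672+12·2081028097) = (528572943487,49945448508)

127 12
32257 3048
8193151 774180
2081028097 196638672
528572943487 49945448508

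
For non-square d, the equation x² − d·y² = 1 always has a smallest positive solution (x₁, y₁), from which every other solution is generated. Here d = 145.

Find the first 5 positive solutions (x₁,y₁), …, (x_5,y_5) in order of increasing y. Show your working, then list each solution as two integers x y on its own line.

289 24
167041 13872
96549409 8017992
55805391361 4634385504
32255419657249 2678666803320

√145 → a₀=12, period (24); ℓ=1 odd so k=1
step 0: (12, 1)  from 12·(1,0) + (0,1)
step 1: (289, 24)  from 24·(12,1) + (1,0)
→ (289, 24).  Check: 289²=83521, 145·24²=83520, difference 1.
n=2: (289,24)∘(289,24) = (289·289+145·24·24, 289·24+24·289) = (167041,13872)
n=3: (167041,13872)∘(289,24) = (289·167041+145·24·13872, 289·13872+24·167041) = (96549409,8017992)
n=4: (96549409,8017992)∘(289,24) = (289·96549409+145·24·8017992, 289·8017992+24·96549409) = (55805391361,4634385504)
n=5: (55805391361,4634385504)∘(289,24) = (289·55805391361+145·24·4634385504, 289·4634385504+24·55805391361) = (32255419657249,2678666803320)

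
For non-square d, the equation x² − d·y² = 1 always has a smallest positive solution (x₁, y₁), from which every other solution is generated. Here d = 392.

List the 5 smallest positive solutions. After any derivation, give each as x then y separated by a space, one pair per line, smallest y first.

99 5
19601 990
3880899 196015
768398401 38809980
152139002499 7684180025

d=392: √d = [19; 1,3,1,38] (ℓ=4, even), read p_3/q_3
a_0=19:  p_0=19·1+0=19,  q_0=19·0+1=1
…
a_2=3:  p_2=3·20+19=79,  q_2=3·1+1=4
a_3=1:  p_3=1·79+20=99,  q_3=1·4+1=5
→ (99, 5).  Check: 99²=9801, 392·5²=9800, difference 1.
(x_2, y_2) = (99·99 + 392·5·5, 99·5 + 5·99) = (19601, 990)
(x_3, y_3) = (99·19601 + 392·5·990, 99·990 + 5·19601) = (3880899, 196015)
(x_4, y_4) = (99·3880899 + 392·5·196015, 99·196015 + 5·3880899) = (768398401, 38809980)
(x_5, y_5) = (99·768398401 + 392·5·38809980, 99·38809980 + 5·768398401) = (152139002499, 7684180025)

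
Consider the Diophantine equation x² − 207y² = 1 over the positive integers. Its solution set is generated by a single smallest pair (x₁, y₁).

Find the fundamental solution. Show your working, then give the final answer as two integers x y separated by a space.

1151 80

√207 → a₀=14, period (2,1,1,2,1,1,2,28); ℓ=8 even so k=7
i=0: a=14 ⇒ p=14, q=1
…
i=2: a=1 ⇒ p=43, q=3
i=3: a=1 ⇒ p=72, q=5
…
i=5: a=1 ⇒ p=259, q=18
i=6: a=1 ⇒ p=446, q=31
i=7: a=2 ⇒ p=1151, q=80
→ (1151, 80).  Check: 1151²=1324801, 207·80²=1324800, difference 1.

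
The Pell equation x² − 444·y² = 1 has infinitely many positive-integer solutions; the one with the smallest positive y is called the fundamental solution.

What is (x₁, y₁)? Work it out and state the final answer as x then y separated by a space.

√444 → a₀=21, period (14,42); ℓ=2 even so k=1
i=0: a=21 ⇒ p=21, q=1
i=1: a=14 ⇒ p=295, q=14
fundamental: x₁=295, y₁=14  (since 87025 − 444·196 = 1)

295 14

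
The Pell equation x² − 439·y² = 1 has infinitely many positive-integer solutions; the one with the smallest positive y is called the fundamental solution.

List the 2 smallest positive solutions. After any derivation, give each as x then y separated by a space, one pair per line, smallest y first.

440 21
387199 18480

[20; 1,19,1,40] for √439; ℓ=4 ⇒ convergent index 3
a_0=20:  p_0=20·1+0=20,  q_0=20·0+1=1
…
a_2=19:  p_2=19·21+20=419,  q_2=19·1+1=20
a_3=1:  p_3=1·419+21=440,  q_3=1·20+1=21
(x₁, y₁) = (440, 21);  440² − 439·21² = 1 ✓
(x_2, y_2) = (440·440 + 439·21·21, 440·21 + 21·440) = (387199, 18480)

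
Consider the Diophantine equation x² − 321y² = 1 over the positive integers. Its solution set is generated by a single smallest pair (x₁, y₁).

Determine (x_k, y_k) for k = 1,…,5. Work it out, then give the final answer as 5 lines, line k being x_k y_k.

215 12
92449 5160
39752855 2218788
17093635201 954073680
7350223383575 410249463612

√321 → a₀=17, period (1,10,1,34); ℓ=4 even so k=3
i=0: a=17 ⇒ p=17, q=1
i=1: a=1 ⇒ p=18, q=1
i=2: a=10 ⇒ p=197, q=11
i=3: a=1 ⇒ p=215, q=12
fundamental: x₁=215, y₁=12  (since 46225 − 321·144 = 1)
(215+12√321)^2 = 92449 + 5160√321
(215+12√321)^3 = 39752855 + 2218788√321
(215+12√321)^4 = 17093635201 + 954073680√321
(215+12√321)^5 = 7350223383575 + 410249463612√321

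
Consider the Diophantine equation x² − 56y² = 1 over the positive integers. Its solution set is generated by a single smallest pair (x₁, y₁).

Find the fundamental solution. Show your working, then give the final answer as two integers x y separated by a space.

d=56: √d = [7; 2,14] (ℓ=2, even), read p_1/q_1
k=0  a_k=7  p_k/q_k = 7/1
k=1  a_k=2  p_k/q_k = 15/2
(x₁, y₁) = (15, 2);  15² − 56·2² = 1 ✓

15 2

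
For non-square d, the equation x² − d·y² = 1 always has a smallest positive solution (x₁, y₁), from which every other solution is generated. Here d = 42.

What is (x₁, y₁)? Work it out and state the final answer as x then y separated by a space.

[6; 2,12] for √42; ℓ=2 ⇒ convergent index 1
a_0=6:  p_0=6·1+0=6,  q_0=6·0+1=1
a_1=2:  p_1=2·6+1=13,  q_1=2·1+0=2
→ (13, 2).  Check: 13²=169, 42·2²=168, difference 1.

13 2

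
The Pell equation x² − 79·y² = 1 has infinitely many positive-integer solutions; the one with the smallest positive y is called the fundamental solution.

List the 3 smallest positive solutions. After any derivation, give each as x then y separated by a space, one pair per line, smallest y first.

80 9
12799 1440
2047760 230391

d=79: √d = [8; 1,7,1,16] (ℓ=4, even), read p_3/q_3
i=0: a=8 ⇒ p=8, q=1
i=1: a=1 ⇒ p=9, q=1
i=2: a=7 ⇒ p=71, q=8
i=3: a=1 ⇒ p=80, q=9
(x₁, y₁) = (80, 9);  80² − 79·9² = 1 ✓
(x_2, y_2) = (80·80 + 79·9·9, 80·9 + 9·80) = (12799, 1440)
(x_3, y_3) = (80·12799 + 79·9·1440, 80·1440 + 9·12799) = (2047760, 230391)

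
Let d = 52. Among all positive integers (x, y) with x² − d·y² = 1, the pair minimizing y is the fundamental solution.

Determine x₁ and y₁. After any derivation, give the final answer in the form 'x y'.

649 90

d=52: √d = [7; 4,1,2,1,4,14] (ℓ=6, even), read p_5/q_5
step 0: (7, 1)  from 7·(1,0) + (0,1)
…
step 4: (137, 19)  from 1·(101,14) + (36,5)
step 5: (649, 90)  from 4·(137,19) + (101,14)
→ (649, 90).  Check: 649²=421201, 52·90²=421200, difference 1.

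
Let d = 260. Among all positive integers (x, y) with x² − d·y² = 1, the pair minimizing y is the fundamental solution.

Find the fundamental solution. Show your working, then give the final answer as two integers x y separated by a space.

√260 = [16; 8,32, …], period ℓ=2 (even) → k=1
i=0: a=16 ⇒ p=16, q=1
i=1: a=8 ⇒ p=129, q=8
→ (129, 8).  Check: 129²=16641, 260·8²=16640, difference 1.

129 8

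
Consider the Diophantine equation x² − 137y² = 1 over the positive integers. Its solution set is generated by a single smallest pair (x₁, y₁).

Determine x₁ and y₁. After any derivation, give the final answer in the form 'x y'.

[11; 1,2,2,1,1,2,2,1,22] for √137; ℓ=9 ⇒ convergent index 17
i=0: a=11 ⇒ p=11, q=1
…
i=2: a=2 ⇒ p=35, q=3
i=3: a=2 ⇒ p=82, q=7
…
i=7: a=2 ⇒ p=1229, q=105
…
i=9: a=22 ⇒ p=39597, q=3383
…
i=16: a=2 ⇒ p=4286741, q=366241
i=17: a=1 ⇒ p=6083073, q=519712
(x₁, y₁) = (6083073, 519712);  6083073² − 137·519712² = 1 ✓

6083073 519712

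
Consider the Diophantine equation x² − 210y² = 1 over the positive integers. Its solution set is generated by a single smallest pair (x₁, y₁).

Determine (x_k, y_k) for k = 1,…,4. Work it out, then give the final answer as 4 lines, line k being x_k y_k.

29 2
1681 116
97469 6726
5651521 389992

d=210: √d = [14; 2,28] (ℓ=2, even), read p_1/q_1
a_0=14:  p_0=14·1+0=14,  q_0=14·0+1=1
a_1=2:  p_1=2·14+1=29,  q_1=2·1+0=2
fundamental: x₁=29, y₁=2  (since 841 − 210·4 = 1)
(x_2, y_2) = (29·29 + 210·2·2, 29·2 + 2·29) = (1681, 116)
(x_3, y_3) = (29·1681 + 210·2·116, 29·116 + 2·1681) = (97469, 6726)
(x_4, y_4) = (29·97469 + 210·2·6726, 29·6726 + 2·97469) = (5651521, 389992)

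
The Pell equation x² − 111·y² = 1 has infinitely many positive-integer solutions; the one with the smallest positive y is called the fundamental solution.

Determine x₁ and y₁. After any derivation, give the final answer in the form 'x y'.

[10; 1,1,6,1,1,20] for √111; ℓ=6 ⇒ convergent index 5
a_0=10:  p_0=10·1+0=10,  q_0=10·0+1=1
…
a_4=1:  p_4=1·137+21=158,  q_4=1·13+2=15
a_5=1:  p_5=1·158+137=295,  q_5=1·15+13=28
→ (295, 28).  Check: 295²=87025, 111·28²=87024, difference 1.

295 28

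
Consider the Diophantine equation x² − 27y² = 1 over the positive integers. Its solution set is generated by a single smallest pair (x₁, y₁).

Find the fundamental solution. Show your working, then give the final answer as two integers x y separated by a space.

26 5

[5; 5,10] for √27; ℓ=2 ⇒ convergent index 1
k=0  a_k=5  p_k/q_k = 5/1
k=1  a_k=5  p_k/q_k = 26/5
→ (26, 5).  Check: 26²=676, 27·5²=675, difference 1.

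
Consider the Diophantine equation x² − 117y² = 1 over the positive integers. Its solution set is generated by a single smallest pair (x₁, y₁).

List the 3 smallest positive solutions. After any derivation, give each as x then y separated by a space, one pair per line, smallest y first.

649 60
842401 77880
1093435849 101088180

d=117: √d = [10; 1,4,2,4,1,20] (ℓ=6, even), read p_5/q_5
i=0: a=10 ⇒ p=10, q=1
i=1: a=1 ⇒ p=11, q=1
i=2: a=4 ⇒ p=54, q=5
i=3: a=2 ⇒ p=119, q=11
i=4: a=4 ⇒ p=530, q=49
i=5: a=1 ⇒ p=649, q=60
fundamental: x₁=649, y₁=60  (since 421201 − 117·3600 = 1)
(649+60√117)^2 = 842401 + 77880√117
(649+60√117)^3 = 1093435849 + 101088180√117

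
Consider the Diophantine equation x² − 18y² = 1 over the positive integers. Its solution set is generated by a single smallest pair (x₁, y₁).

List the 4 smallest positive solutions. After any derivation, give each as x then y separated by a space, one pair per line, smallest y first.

17 4
577 136
19601 4620
665857 156944

√18 → a₀=4, period (4,8); ℓ=2 even so k=1
i=0: a=4 ⇒ p=4, q=1
i=1: a=4 ⇒ p=17, q=4
→ (17, 4).  Check: 17²=289, 18·4²=288, difference 1.
n=2: (17,4)∘(17,4) = (17·17+18·4·4, 17·4+4·17) = (577,136)
n=3: (577,136)∘(17,4) = (17·577+18·4·136, 17·136+4·577) = (19601,4620)
n=4: (19601,4620)∘(17,4) = (17·19601+18·4·4620, 17·4620+4·19601) = (665857,156944)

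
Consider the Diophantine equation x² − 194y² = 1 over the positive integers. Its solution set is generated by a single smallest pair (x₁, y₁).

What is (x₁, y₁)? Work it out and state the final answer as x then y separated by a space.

195 14

d=194: √d = [13; 1,12,1,26] (ℓ=4, even), read p_3/q_3
a_0=13:  p_0=13·1+0=13,  q_0=13·0+1=1
…
a_2=12:  p_2=12·14+13=181,  q_2=12·1+1=13
a_3=1:  p_3=1·181+14=195,  q_3=1·13+1=14
fundamental: x₁=195, y₁=14  (since 38025 − 194·196 = 1)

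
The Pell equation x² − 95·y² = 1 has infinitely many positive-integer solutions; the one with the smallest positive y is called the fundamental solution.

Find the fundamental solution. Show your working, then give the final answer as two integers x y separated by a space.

d=95: √d = [9; 1,2,1,18] (ℓ=4, even), read p_3/q_3
a_0=9:  p_0=9·1+0=9,  q_0=9·0+1=1
…
a_2=2:  p_2=2·10+9=29,  q_2=2·1+1=3
a_3=1:  p_3=1·29+10=39,  q_3=1·3+1=4
(x₁, y₁) = (39, 4);  39² − 95·4² = 1 ✓

39 4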